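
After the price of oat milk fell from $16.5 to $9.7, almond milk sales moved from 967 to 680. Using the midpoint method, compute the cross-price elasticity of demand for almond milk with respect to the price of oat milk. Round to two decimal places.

0.67

%ΔQ_x = (680 − 967)/[(967+680)/2] = -287/823.5 ≈ -0.3485.
%ΔP_y = (9.7 − 16.5)/[(16.5+9.7)/2] ≈ -0.5191.
E_xy = -0.3485/-0.5191 ≈ 0.67.
E_xy > 0, so almond milk and oat milk are substitutes.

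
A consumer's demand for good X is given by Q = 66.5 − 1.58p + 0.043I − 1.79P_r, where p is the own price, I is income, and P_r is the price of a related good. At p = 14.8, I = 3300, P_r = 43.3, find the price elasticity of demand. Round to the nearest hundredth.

-0.22

Q = 66.5 − 1.58(14.8) + 0.043(3300) − 1.79(43.3) = 66.5 − 23.384 + 141.9 − 77.507 = 107.509.
∂Q/∂p = −1.58, so E_p = (−1.58)·(14.8/107.509) ≈ -0.22.
|E_p| < 1: demand is inelastic.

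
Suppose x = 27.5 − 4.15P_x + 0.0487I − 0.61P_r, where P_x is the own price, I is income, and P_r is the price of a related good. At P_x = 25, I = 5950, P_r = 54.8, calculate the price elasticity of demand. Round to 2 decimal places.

At the given point, x = 27.5 − 4.15(25) + 0.0487(5950) − 0.61(54.8) = 27.5 − 103.75 + 289.765 − 33.428 = 180.087.
∂x/∂P_x = −4.15, so E_p = (−4.15)·(25/180.087) ≈ -0.58.
|E_p| < 1: demand is inelastic.

-0.58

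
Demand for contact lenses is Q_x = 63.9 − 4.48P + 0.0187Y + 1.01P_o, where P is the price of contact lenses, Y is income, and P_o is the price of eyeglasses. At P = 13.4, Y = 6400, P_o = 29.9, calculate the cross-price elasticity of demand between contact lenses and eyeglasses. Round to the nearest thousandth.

At the given point, Q_x = 63.9 − 4.48(13.4) + 0.0187(6400) + 1.01(29.9) = 63.9 − 60.032 + 119.68 + 30.199 = 153.747.
∂Q_x/∂P_o = +1.01, so E_xy = 1.01·(29.9/153.747) ≈ 0.196.
E_xy > 0: the goods are substitutes.

0.196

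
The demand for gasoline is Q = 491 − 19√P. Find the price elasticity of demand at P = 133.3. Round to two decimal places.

At P = 133.3, Q = 271.6343.
dQ/dP = −19/(2√P) = −19/(2·11.5456).
Point elasticity E = (dQ/dP)·(P/Q) = -0.8228 × 133.3/271.6343 ≈ -0.40.
|E| < 1, so demand is inelastic at this price.

-0.40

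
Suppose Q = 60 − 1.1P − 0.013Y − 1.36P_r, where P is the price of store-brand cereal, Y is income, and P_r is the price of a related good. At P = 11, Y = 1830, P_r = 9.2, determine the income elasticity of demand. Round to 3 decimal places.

First evaluate Q: 60 − 1.1(11) − 0.013(1830) − 1.36(9.2) = 60 − 12.1 − 23.79 − 12.512 = 11.598.
∂Q/∂Y = −0.013, so E_I = -0.013·(1830/11.598) ≈ -2.051.
E_I < 0: inferior good.

-2.051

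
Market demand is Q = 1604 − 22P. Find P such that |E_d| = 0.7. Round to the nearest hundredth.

30.02

Set −bP/(a − bP) = −0.7 ⇒ bP = 0.7(a − bP) ⇒ bP(1+0.7) = 0.7·a.
P = 0.7·1604/(22·1.7) ≈ 30.02.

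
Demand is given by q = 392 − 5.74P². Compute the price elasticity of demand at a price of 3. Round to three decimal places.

-0.304

At P = 3, q = 340.34.
dq/dP = −2·5.74·P = −34.44.
Point elasticity E = (dq/dP)·(P/q) = -34.44 × 3/340.34 ≈ -0.304.
|E| < 1, so demand is inelastic at this price.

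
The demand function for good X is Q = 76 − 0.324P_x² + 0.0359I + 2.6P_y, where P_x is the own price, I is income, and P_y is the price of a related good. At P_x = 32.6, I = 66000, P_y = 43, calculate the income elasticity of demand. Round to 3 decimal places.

Q = 76 − 0.324(32.6)² + 0.0359(66000) + 2.6(43) = 76 − 344.3342 + 2369.4 + 111.8 = 2212.8658.
∂Q/∂I = +0.0359, so E_I = 0.0359·(66000/2212.8658) ≈ 1.071.
E_I > 1: normal good (luxury).

1.071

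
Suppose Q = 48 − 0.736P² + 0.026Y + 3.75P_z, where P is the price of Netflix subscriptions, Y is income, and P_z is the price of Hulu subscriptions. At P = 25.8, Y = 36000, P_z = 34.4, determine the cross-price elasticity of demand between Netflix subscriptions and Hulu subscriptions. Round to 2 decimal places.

0.21

Substituting, Q = 48 − 0.736(25.8)² + 0.026(36000) + 3.75(34.4) = 48 − 489.911 + 936 + 129 = 623.089.
∂Q/∂P_z = +3.75, so E_xy = 3.75·(34.4/623.089) ≈ 0.21.
E_xy > 0: the goods are substitutes.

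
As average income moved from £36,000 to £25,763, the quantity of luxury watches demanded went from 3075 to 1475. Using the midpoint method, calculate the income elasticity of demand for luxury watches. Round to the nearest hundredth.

%ΔQ = (1475 − 3075)/[(3075+1475)/2] = -1600/2275 ≈ -0.7033.
%ΔI = (25,763 − 36,000)/[(36,000+25,763)/2] = -10237/30881.5 ≈ -0.3315.
E_I = %ΔQ/%ΔI ≈ 2.12.
E_I > 1: normal good (luxury).

2.12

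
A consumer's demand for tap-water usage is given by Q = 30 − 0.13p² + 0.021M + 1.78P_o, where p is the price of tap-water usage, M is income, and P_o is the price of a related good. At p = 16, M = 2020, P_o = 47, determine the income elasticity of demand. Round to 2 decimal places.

0.35

Substituting, Q = 30 − 0.13(16)² + 0.021(2020) + 1.78(47) = 30 − 33.28 + 42.42 + 83.66 = 122.8.
∂Q/∂M = +0.021, so E_I = 0.021·(2020/122.8) ≈ 0.35.
E_I ∈ (0,1): normal good (necessity).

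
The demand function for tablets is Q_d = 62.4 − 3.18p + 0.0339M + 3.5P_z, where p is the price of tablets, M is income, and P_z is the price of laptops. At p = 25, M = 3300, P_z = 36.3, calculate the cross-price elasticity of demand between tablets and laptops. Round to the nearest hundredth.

0.57

Evaluating quantity at (p, M, P_z) gives Q_d = 62.4 − 3.18(25) + 0.0339(3300) + 3.5(36.3) = 62.4 − 79.5 + 111.87 + 127.05 = 221.82.
∂Q_d/∂P_z = +3.5, so E_xy = 3.5·(36.3/221.82) ≈ 0.57.
E_xy > 0: the goods are substitutes.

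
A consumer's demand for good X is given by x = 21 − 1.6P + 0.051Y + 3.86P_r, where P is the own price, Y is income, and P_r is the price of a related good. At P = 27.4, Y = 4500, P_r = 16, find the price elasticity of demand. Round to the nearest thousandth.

-0.163

At the given point, x = 21 − 1.6(27.4) + 0.051(4500) + 3.86(16) = 21 − 43.84 + 229.5 + 61.76 = 268.42.
∂x/∂P = −1.6, so E_p = (−1.6)·(27.4/268.42) ≈ -0.163.
|E_p| < 1: demand is inelastic.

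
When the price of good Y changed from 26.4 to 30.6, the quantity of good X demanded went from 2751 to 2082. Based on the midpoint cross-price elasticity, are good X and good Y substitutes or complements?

complements

%ΔQ_x = (2082 − 2751)/[(2751+2082)/2] = -669/2416.5 ≈ -0.2768.
%ΔP_y = (30.6 − 26.4)/[(26.4+30.6)/2] ≈ 0.1474.
E_xy = -0.2768/0.1474 ≈ -1.879.
E_xy < 0, so the goods are complements.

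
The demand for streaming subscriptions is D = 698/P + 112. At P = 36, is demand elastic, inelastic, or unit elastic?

inelastic

At P = 36, D = 131.3889.
dD/dP = −698/P² = −0.5386.
Point elasticity E = (dD/dP)·(P/D) = -0.5386 × 36/131.3889 ≈ -0.148.
|E| ≈ 0.148 < 1, so demand is inelastic.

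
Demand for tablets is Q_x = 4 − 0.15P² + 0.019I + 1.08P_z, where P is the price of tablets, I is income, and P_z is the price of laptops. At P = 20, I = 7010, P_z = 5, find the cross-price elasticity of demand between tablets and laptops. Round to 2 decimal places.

Substituting, Q_x = 4 − 0.15(20)² + 0.019(7010) + 1.08(5) = 4 − 60 + 133.19 + 5.4 = 82.59.
∂Q_x/∂P_z = +1.08, so E_xy = 1.08·(5/82.59) ≈ 0.07.
E_xy > 0: the goods are substitutes.

0.07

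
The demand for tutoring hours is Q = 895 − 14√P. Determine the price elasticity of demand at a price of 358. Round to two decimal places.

At P = 358, Q = 630.1076.
dQ/dP = −14/(2√P) = −14/(2·18.9209).
Point elasticity E = (dQ/dP)·(P/Q) = -0.37 × 358/630.1076 ≈ -0.21.
|E| < 1, so demand is inelastic at this price.

-0.21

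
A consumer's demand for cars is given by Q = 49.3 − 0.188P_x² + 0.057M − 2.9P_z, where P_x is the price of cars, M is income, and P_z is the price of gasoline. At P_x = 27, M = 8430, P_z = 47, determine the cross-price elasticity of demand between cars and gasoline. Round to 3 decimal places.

-0.531

First evaluate Q: 49.3 − 0.188(27)² + 0.057(8430) − 2.9(47) = 49.3 − 137.052 + 480.51 − 136.3 = 256.458.
∂Q/∂P_z = −2.9, so E_xy = -2.9·(47/256.458) ≈ -0.531.
E_xy < 0: the goods are complements.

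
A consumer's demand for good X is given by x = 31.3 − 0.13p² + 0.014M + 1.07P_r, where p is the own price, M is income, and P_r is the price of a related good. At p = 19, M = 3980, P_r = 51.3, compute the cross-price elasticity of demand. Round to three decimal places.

Evaluating quantity at (p, M, P_r) gives x = 31.3 − 0.13(19)² + 0.014(3980) + 1.07(51.3) = 31.3 − 46.93 + 55.72 + 54.891 = 94.981.
∂x/∂P_r = +1.07, so E_xy = 1.07·(51.3/94.981) ≈ 0.578.
E_xy > 0: the goods are substitutes.

0.578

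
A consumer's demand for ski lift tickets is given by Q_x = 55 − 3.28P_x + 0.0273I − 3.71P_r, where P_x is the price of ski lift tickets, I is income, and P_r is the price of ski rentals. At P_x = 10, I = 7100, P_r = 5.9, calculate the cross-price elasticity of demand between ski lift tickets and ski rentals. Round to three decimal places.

-0.113

At the given point, Q_x = 55 − 3.28(10) + 0.0273(7100) − 3.71(5.9) = 55 − 32.8 + 193.83 − 21.889 = 194.141.
∂Q_x/∂P_r = −3.71, so E_xy = -3.71·(5.9/194.141) ≈ -0.113.
E_xy < 0: the goods are complements.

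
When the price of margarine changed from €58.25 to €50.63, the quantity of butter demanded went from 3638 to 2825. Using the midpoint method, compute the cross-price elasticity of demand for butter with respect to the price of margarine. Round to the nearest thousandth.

%ΔQ_x = (2825 − 3638)/[(3638+2825)/2] = -813/3231.5 ≈ -0.2516.
%ΔP_y = (50.63 − 58.25)/[(58.25+50.63)/2] ≈ -0.1400.
E_xy = -0.2516/-0.1400 ≈ 1.797.
E_xy > 0, so butter and margarine are substitutes.

1.797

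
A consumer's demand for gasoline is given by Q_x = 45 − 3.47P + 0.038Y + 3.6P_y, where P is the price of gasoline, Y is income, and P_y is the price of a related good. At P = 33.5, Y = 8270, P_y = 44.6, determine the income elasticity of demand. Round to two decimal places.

0.78

Substituting, Q_x = 45 − 3.47(33.5) + 0.038(8270) + 3.6(44.6) = 45 − 116.245 + 314.26 + 160.56 = 403.575.
∂Q_x/∂Y = +0.038, so E_I = 0.038·(8270/403.575) ≈ 0.78.
E_I ∈ (0,1): normal good (necessity).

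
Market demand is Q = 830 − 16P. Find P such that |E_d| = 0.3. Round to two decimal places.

11.97

Set −bP/(a − bP) = −0.3 ⇒ bP = 0.3(a − bP) ⇒ bP(1+0.3) = 0.3·a.
P = 0.3·830/(16·1.3) ≈ 11.97.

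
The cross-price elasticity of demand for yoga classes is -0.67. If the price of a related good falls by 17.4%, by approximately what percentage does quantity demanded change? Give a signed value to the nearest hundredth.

%ΔQ ≈ E × %ΔP_y = (-0.67) × (-17.4%) ≈ 11.66%.

11.66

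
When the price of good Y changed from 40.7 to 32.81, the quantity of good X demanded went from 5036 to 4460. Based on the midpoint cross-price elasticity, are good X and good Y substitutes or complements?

%ΔQ_x = (4460 − 5036)/[(5036+4460)/2] = -576/4748 ≈ -0.1213.
%ΔP_y = (32.81 − 40.7)/[(40.7+32.81)/2] ≈ -0.2147.
E_xy = -0.1213/-0.2147 ≈ 0.565.
E_xy > 0, so the goods are substitutes.

substitutes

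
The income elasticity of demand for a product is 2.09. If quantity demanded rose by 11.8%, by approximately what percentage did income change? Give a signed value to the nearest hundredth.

5.65

%ΔQ ≈ E × %ΔI ⇒ %ΔI = %ΔQ / E = (11.8%)/(2.09) ≈ 5.65%.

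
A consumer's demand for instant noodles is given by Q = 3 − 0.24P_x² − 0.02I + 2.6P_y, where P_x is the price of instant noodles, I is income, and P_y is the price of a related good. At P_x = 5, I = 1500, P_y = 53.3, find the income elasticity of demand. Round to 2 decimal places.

Q = 3 − 0.24(5)² − 0.02(1500) + 2.6(53.3) = 3 − 6 − 30 + 138.58 = 105.58.
∂Q/∂I = −0.02, so E_I = -0.02·(1500/105.58) ≈ -0.28.
E_I < 0: inferior good.

-0.28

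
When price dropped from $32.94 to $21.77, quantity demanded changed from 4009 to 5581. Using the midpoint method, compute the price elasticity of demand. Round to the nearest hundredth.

-0.80

%Δq = (5581 − 4009)/[(4009 + 5581)/2] = 1572/4795 ≈ 0.3278.
%ΔP = (21.77 − 32.94)/[(32.94 + 21.77)/2] = -11.17/27.355 ≈ -0.4083.
Arc elasticity E = %Δq/%ΔP ≈ 0.3278/-0.4083 ≈ -0.80.
|E| < 1: demand is inelastic over this range.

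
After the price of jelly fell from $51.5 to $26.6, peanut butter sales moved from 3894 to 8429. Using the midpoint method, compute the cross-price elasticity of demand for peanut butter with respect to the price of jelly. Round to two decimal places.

-1.15

%ΔQ_x = (8429 − 3894)/[(3894+8429)/2] = 4535/6161.5 ≈ 0.7360.
%ΔP_y = (26.6 − 51.5)/[(51.5+26.6)/2] ≈ -0.6376.
E_xy = 0.7360/-0.6376 ≈ -1.15.
E_xy < 0, so peanut butter and jelly are complements.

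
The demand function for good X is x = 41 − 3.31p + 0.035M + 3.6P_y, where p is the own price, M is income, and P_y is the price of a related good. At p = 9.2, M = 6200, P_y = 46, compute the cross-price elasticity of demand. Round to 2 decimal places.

First evaluate x: 41 − 3.31(9.2) + 0.035(6200) + 3.6(46) = 41 − 30.452 + 217 + 165.6 = 393.148.
∂x/∂P_y = +3.6, so E_xy = 3.6·(46/393.148) ≈ 0.42.
E_xy > 0: the goods are substitutes.

0.42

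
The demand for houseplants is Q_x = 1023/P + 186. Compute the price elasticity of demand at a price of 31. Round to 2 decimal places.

At P = 31, Q_x = 219.
dQ_x/dP = −1023/P² = −1.0645.
Point elasticity E = (dQ_x/dP)·(P/Q_x) = -1.0645 × 31/219 ≈ -0.15.
|E| < 1, so demand is inelastic at this price.

-0.15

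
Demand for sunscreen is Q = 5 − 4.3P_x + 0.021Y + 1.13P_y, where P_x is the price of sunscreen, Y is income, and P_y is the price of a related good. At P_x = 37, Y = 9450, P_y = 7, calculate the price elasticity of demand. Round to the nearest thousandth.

-3.044

At the given point, Q = 5 − 4.3(37) + 0.021(9450) + 1.13(7) = 5 − 159.1 + 198.45 + 7.91 = 52.26.
∂Q/∂P_x = −4.3, so E_p = (−4.3)·(37/52.26) ≈ -3.044.
|E_p| > 1: demand is elastic.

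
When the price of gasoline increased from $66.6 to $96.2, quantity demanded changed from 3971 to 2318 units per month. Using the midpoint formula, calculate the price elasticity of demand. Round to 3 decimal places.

%ΔQ = (2318 − 3971)/[(3971 + 2318)/2] = -1653/3144.5 ≈ -0.5257.
%Δp = (96.2 − 66.6)/[(66.6 + 96.2)/2] = 29.6/81.4 ≈ 0.3636.
Arc elasticity E = %ΔQ/%Δp ≈ -0.5257/0.3636 ≈ -1.446.
|E| > 1: demand is elastic over this range.

-1.446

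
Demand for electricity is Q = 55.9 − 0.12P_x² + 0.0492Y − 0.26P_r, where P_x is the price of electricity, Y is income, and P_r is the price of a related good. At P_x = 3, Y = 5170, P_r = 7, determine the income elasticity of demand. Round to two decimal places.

Substituting, Q = 55.9 − 0.12(3)² + 0.0492(5170) − 0.26(7) = 55.9 − 1.08 + 254.364 − 1.82 = 307.364.
∂Q/∂Y = +0.0492, so E_I = 0.0492·(5170/307.364) ≈ 0.83.
E_I ∈ (0,1): normal good (necessity).

0.83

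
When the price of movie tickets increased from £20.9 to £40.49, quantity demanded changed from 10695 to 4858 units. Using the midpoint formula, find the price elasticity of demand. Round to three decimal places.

%ΔQ = (4858 − 10695)/[(10695 + 4858)/2] = -5837/7776.5 ≈ -0.7506.
%ΔP = (40.49 − 20.9)/[(20.9 + 40.49)/2] = 19.59/30.695 ≈ 0.6382.
Arc elasticity E = %ΔQ/%ΔP ≈ -0.7506/0.6382 ≈ -1.176.
|E| > 1: demand is elastic over this range.

-1.176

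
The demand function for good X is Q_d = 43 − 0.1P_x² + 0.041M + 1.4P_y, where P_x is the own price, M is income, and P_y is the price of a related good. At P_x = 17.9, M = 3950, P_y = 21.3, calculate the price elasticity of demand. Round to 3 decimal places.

Q_d = 43 − 0.1(17.9)² + 0.041(3950) + 1.4(21.3) = 43 − 32.041 + 161.95 + 29.82 = 202.729.
∂Q_d/∂P_x = −2·0.1·P_x = -3.58, so E_p = -3.58·(17.9/202.729) ≈ -0.316.
|E_p| < 1: demand is inelastic.

-0.316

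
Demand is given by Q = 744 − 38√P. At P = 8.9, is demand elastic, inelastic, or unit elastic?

inelastic

At P = 8.9, Q = 630.6351.
dQ/dP = −38/(2√P) = −38/(2·2.9833).
Point elasticity E = (dQ/dP)·(P/Q) = -6.3688 × 8.9/630.6351 ≈ -0.090.
|E| ≈ 0.090 < 1, so demand is inelastic.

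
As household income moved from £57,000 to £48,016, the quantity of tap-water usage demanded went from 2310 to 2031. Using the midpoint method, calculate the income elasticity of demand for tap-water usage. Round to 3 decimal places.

0.751

%ΔQ = (2031 − 2310)/[(2310+2031)/2] = -279/2170.5 ≈ -0.1285.
%ΔY = (48,016 − 57,000)/[(57,000+48,016)/2] = -8984/52508 ≈ -0.1711.
E_I = %ΔQ/%ΔY ≈ 0.751.
E_I ∈ (0,1): normal good (necessity).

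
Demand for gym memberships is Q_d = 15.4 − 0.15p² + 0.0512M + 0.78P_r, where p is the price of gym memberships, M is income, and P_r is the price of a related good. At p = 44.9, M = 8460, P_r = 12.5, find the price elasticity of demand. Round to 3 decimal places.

Evaluating quantity at (p, M, P_r) gives Q_d = 15.4 − 0.15(44.9)² + 0.0512(8460) + 0.78(12.5) = 15.4 − 302.4015 + 433.152 + 9.75 = 155.9005.
∂Q_d/∂p = −2·0.15·p = -13.47, so E_p = -13.47·(44.9/155.9005) ≈ -3.879.
|E_p| > 1: demand is elastic.

-3.879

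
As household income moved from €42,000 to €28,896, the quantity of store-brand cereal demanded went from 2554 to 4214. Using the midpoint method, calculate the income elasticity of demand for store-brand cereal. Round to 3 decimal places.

%ΔQ = (4214 − 2554)/[(2554+4214)/2] = 1660/3384 ≈ 0.4905.
%ΔY = (28,896 − 42,000)/[(42,000+28,896)/2] = -13104/35448 ≈ -0.3697.
E_I = %ΔQ/%ΔY ≈ -1.327.
E_I < 0: inferior good.

-1.327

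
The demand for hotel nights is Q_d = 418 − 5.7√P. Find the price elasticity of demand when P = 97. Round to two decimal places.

At P = 97, Q_d = 361.8615.
dQ_d/dP = −5.7/(2√P) = −5.7/(2·9.8489).
Point elasticity E = (dQ_d/dP)·(P/Q_d) = -0.2894 × 97/361.8615 ≈ -0.08.
|E| < 1, so demand is inelastic at this price.

-0.08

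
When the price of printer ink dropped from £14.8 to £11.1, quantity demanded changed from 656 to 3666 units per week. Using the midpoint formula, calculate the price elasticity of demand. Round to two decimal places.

%Δq = (3666 − 656)/[(656 + 3666)/2] = 3010/2161 ≈ 1.3929.
%Δp = (11.1 − 14.8)/[(14.8 + 11.1)/2] = -3.7/12.95 ≈ -0.2857.
Arc elasticity E = %Δq/%Δp ≈ 1.3929/-0.2857 ≈ -4.88.
|E| > 1: demand is elastic over this range.

-4.88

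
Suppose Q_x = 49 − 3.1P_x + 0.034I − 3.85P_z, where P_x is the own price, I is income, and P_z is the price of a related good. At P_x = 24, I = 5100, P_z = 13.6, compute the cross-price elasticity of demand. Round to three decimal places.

Substituting, Q_x = 49 − 3.1(24) + 0.034(5100) − 3.85(13.6) = 49 − 74.4 + 173.4 − 52.36 = 95.64.
∂Q_x/∂P_z = −3.85, so E_xy = -3.85·(13.6/95.64) ≈ -0.547.
E_xy < 0: the goods are complements.

-0.547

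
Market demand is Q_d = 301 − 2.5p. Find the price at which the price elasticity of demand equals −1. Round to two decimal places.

For linear demand Q_d = a − bp, E = −bp/(a − bp). |E| = 1 ⇒ bp = a − bp ⇒ p = a/(2b).
p = 301/(2·2.5) = 60.20.

60.20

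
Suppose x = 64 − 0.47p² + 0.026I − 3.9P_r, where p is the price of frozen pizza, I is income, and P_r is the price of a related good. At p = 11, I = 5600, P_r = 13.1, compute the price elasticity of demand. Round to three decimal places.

-1.119

First evaluate x: 64 − 0.47(11)² + 0.026(5600) − 3.9(13.1) = 64 − 56.87 + 145.6 − 51.09 = 101.64.
∂x/∂p = −2·0.47·p = -10.34, so E_p = -10.34·(11/101.64) ≈ -1.119.
|E_p| > 1: demand is elastic.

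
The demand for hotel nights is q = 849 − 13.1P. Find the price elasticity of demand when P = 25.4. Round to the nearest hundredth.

At P = 25.4, q = 516.26.
dq/dP = −13.1.
Point elasticity E = (dq/dP)·(P/q) = -13.1 × 25.4/516.26 ≈ -0.64.
|E| < 1, so demand is inelastic at this price.

-0.64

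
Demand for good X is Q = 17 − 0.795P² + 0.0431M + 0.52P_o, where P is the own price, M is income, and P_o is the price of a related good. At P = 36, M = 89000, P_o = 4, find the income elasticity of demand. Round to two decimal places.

At the given point, Q = 17 − 0.795(36)² + 0.0431(89000) + 0.52(4) = 17 − 1030.32 + 3835.9 + 2.08 = 2824.66.
∂Q/∂M = +0.0431, so E_I = 0.0431·(89000/2824.66) ≈ 1.36.
E_I > 1: normal good (luxury).

1.36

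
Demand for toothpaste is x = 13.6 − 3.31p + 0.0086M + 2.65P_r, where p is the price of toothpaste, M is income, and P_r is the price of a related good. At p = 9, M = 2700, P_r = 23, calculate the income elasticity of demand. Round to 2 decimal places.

0.34

x = 13.6 − 3.31(9) + 0.0086(2700) + 2.65(23) = 13.6 − 29.79 + 23.22 + 60.95 = 67.98.
∂x/∂M = +0.0086, so E_I = 0.0086·(2700/67.98) ≈ 0.34.
E_I ∈ (0,1): normal good (necessity).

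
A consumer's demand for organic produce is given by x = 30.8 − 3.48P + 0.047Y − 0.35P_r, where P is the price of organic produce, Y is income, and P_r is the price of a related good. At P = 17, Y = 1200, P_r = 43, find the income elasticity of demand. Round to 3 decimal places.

First evaluate x: 30.8 − 3.48(17) + 0.047(1200) − 0.35(43) = 30.8 − 59.16 + 56.4 − 15.05 = 12.99.
∂x/∂Y = +0.047, so E_I = 0.047·(1200/12.99) ≈ 4.342.
E_I > 1: normal good (luxury).

4.342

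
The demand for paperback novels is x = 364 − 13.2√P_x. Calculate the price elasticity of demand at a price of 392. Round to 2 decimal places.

-1.27

At P_x = 392, x = 102.6533.
dx/dP_x = −13.2/(2√P_x) = −13.2/(2·19.799).
Point elasticity E = (dx/dP_x)·(P_x/x) = -0.3334 × 392/102.6533 ≈ -1.27.
|E| > 1, so demand is elastic at this price.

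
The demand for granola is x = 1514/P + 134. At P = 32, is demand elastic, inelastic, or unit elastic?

At P = 32, x = 181.3125.
dx/dP = −1514/P² = −1.4785.
Point elasticity E = (dx/dP)·(P/x) = -1.4785 × 32/181.3125 ≈ -0.261.
|E| ≈ 0.261 < 1, so demand is inelastic.

inelastic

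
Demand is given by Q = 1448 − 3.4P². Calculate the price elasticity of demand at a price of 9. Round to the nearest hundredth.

At P = 9, Q = 1172.6.
dQ/dP = −2·3.4·P = −61.2.
Point elasticity E = (dQ/dP)·(P/Q) = -61.2 × 9/1172.6 ≈ -0.47.
|E| < 1, so demand is inelastic at this price.

-0.47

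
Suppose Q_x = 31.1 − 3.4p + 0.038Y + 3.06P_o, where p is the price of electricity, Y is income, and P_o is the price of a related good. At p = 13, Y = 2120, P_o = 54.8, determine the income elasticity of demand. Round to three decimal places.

Substituting, Q_x = 31.1 − 3.4(13) + 0.038(2120) + 3.06(54.8) = 31.1 − 44.2 + 80.56 + 167.688 = 235.148.
∂Q_x/∂Y = +0.038, so E_I = 0.038·(2120/235.148) ≈ 0.343.
E_I ∈ (0,1): normal good (necessity).

0.343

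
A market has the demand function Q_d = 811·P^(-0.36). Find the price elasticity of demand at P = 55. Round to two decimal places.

For a Cobb–Douglas (constant-elasticity) form Q_d = A·P^α·…, the elasticity with respect to P equals the exponent α at every point.
Here the exponent on P is -0.36, so the price elasticity of demand is -0.36.

-0.36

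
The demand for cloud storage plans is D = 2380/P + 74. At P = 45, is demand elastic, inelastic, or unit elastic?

At P = 45, D = 126.8889.
dD/dP = −2380/P² = −1.1753.
Point elasticity E = (dD/dP)·(P/D) = -1.1753 × 45/126.8889 ≈ -0.417.
|E| ≈ 0.417 < 1, so demand is inelastic.

inelastic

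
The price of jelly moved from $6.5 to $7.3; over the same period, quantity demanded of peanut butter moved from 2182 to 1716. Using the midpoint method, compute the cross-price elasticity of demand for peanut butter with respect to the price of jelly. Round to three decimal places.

%ΔQ_x = (1716 − 2182)/[(2182+1716)/2] = -466/1949 ≈ -0.2391.
%ΔP_y = (7.3 − 6.5)/[(6.5+7.3)/2] ≈ 0.1159.
E_xy = -0.2391/0.1159 ≈ -2.062.
E_xy < 0, so peanut butter and jelly are complements.

-2.062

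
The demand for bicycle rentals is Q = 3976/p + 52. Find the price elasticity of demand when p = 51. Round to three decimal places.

-0.600

At p = 51, Q = 129.9608.
dQ/dp = −3976/p² = −1.5286.
Point elasticity E = (dQ/dp)·(p/Q) = -1.5286 × 51/129.9608 ≈ -0.600.
|E| < 1, so demand is inelastic at this price.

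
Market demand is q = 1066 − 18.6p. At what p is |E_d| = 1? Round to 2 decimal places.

For linear demand q = a − bp, E = −bp/(a − bp). |E| = 1 ⇒ bp = a − bp ⇒ p = a/(2b).
p = 1066/(2·18.6) ≈ 28.66.

28.66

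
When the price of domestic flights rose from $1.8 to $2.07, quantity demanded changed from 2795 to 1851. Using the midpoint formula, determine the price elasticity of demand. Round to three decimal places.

-2.912

%ΔQ = (1851 − 2795)/[(2795 + 1851)/2] = -944/2323 ≈ -0.4064.
%Δp = (2.07 − 1.8)/[(1.8 + 2.07)/2] = 0.27/1.935 ≈ 0.1395.
Arc elasticity E = %ΔQ/%Δp ≈ -0.4064/0.1395 ≈ -2.912.
|E| > 1: demand is elastic over this range.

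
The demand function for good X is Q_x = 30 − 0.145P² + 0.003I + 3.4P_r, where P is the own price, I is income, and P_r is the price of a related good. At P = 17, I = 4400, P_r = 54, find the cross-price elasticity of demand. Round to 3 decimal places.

0.993

At the given point, Q_x = 30 − 0.145(17)² + 0.003(4400) + 3.4(54) = 30 − 41.905 + 13.2 + 183.6 = 184.895.
∂Q_x/∂P_r = +3.4, so E_xy = 3.4·(54/184.895) ≈ 0.993.
E_xy > 0: the goods are substitutes.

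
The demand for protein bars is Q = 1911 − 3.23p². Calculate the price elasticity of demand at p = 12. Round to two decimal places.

-0.64

At p = 12, Q = 1445.88.
dQ/dp = −2·3.23·p = −77.52.
Point elasticity E = (dQ/dp)·(p/Q) = -77.52 × 12/1445.88 ≈ -0.64.
|E| < 1, so demand is inelastic at this price.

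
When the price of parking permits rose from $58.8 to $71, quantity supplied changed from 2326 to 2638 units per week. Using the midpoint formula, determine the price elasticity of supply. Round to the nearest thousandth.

0.669

%Δq = (2638 − 2326)/[(2326 + 2638)/2] = 312/2482 ≈ 0.1257.
%ΔP = (71 − 58.8)/[(58.8 + 71)/2] = 12.2/64.9 ≈ 0.1880.
Arc elasticity E = %Δq/%ΔP ≈ 0.1257/0.1880 ≈ 0.669.
|E| < 1: supply is inelastic over this range.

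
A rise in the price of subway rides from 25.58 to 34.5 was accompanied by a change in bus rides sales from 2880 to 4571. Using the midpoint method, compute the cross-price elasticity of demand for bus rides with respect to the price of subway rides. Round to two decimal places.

1.53

%ΔQ_x = (4571 − 2880)/[(2880+4571)/2] = 1691/3725.5 ≈ 0.4539.
%ΔP_y = (34.5 − 25.58)/[(25.58+34.5)/2] ≈ 0.2969.
E_xy = 0.4539/0.2969 ≈ 1.53.
E_xy > 0, so bus rides and subway rides are substitutes.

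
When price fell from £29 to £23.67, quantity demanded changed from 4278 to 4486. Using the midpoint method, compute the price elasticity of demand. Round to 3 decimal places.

-0.235

%ΔQ = (4486 − 4278)/[(4278 + 4486)/2] = 208/4382 ≈ 0.0475.
%ΔP = (23.67 − 29)/[(29 + 23.67)/2] = -5.33/26.335 ≈ -0.2024.
Arc elasticity E = %ΔQ/%ΔP ≈ 0.0475/-0.2024 ≈ -0.235.
|E| < 1: demand is inelastic over this range.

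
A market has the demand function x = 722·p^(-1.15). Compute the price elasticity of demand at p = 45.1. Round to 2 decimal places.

For a Cobb–Douglas (constant-elasticity) form x = A·p^α·…, the elasticity with respect to p equals the exponent α at every point.
Here the exponent on p is -1.15, so the price elasticity of demand is -1.15.

-1.15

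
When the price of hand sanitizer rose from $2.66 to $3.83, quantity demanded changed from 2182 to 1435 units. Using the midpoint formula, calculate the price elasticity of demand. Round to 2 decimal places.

%ΔQ = (1435 − 2182)/[(2182 + 1435)/2] = -747/1808.5 ≈ -0.4130.
%Δp = (3.83 − 2.66)/[(2.66 + 3.83)/2] = 1.17/3.245 ≈ 0.3606.
Arc elasticity E = %ΔQ/%Δp ≈ -0.4130/0.3606 ≈ -1.15.
|E| > 1: demand is elastic over this range.

-1.15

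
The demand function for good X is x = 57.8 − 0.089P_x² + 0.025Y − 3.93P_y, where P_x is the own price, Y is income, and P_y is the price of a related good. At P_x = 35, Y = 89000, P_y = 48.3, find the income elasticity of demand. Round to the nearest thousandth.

x = 57.8 − 0.089(35)² + 0.025(89000) − 3.93(48.3) = 57.8 − 109.025 + 2225 − 189.819 = 1983.956.
∂x/∂Y = +0.025, so E_I = 0.025·(89000/1983.956) ≈ 1.121.
E_I > 1: normal good (luxury).

1.121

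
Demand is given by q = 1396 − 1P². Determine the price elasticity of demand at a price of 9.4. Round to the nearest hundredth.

At P = 9.4, q = 1307.64.
dq/dP = −2·1·P = −18.8.
Point elasticity E = (dq/dP)·(P/q) = -18.8 × 9.4/1307.64 ≈ -0.14.
|E| < 1, so demand is inelastic at this price.

-0.14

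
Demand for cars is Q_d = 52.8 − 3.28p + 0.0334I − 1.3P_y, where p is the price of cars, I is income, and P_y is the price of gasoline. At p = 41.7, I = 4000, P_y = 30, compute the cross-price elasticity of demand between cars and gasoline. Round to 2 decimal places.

-3.67

First evaluate Q_d: 52.8 − 3.28(41.7) + 0.0334(4000) − 1.3(30) = 52.8 − 136.776 + 133.6 − 39 = 10.624.
∂Q_d/∂P_y = −1.3, so E_xy = -1.3·(30/10.624) ≈ -3.67.
E_xy < 0: the goods are complements.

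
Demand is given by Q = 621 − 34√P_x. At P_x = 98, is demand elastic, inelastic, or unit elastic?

inelastic

At P_x = 98, Q = 284.4172.
dQ/dP_x = −34/(2√P_x) = −34/(2·9.8995).
Point elasticity E = (dQ/dP_x)·(P_x/Q) = -1.7173 × 98/284.4172 ≈ -0.592.
|E| ≈ 0.592 < 1, so demand is inelastic.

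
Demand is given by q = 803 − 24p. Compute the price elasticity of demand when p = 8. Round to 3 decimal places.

-0.314

At p = 8, q = 611.
dq/dp = −24.
Point elasticity E = (dq/dp)·(p/q) = -24 × 8/611 ≈ -0.314.
|E| < 1, so demand is inelastic at this price.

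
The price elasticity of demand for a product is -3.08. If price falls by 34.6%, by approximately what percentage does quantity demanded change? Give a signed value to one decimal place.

106.6

%ΔQ ≈ E × %ΔP = (-3.08) × (-34.6%) ≈ 106.6%.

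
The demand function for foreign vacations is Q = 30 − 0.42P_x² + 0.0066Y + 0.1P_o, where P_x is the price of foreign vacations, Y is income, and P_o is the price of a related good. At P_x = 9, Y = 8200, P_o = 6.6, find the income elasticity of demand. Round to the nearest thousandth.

1.066

Q = 30 − 0.42(9)² + 0.0066(8200) + 0.1(6.6) = 30 − 34.02 + 54.12 + 0.66 = 50.76.
∂Q/∂Y = +0.0066, so E_I = 0.0066·(8200/50.76) ≈ 1.066.
E_I > 1: normal good (luxury).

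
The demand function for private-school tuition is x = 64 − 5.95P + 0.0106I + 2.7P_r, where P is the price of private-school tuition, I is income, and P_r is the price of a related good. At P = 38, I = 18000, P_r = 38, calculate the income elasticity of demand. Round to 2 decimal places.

x = 64 − 5.95(38) + 0.0106(18000) + 2.7(38) = 64 − 226.1 + 190.8 + 102.6 = 131.3.
∂x/∂I = +0.0106, so E_I = 0.0106·(18000/131.3) ≈ 1.45.
E_I > 1: normal good (luxury).

1.45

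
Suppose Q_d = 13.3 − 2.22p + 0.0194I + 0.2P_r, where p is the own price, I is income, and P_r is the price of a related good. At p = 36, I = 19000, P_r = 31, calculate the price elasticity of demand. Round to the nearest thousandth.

Evaluating quantity at (p, I, P_r) gives Q_d = 13.3 − 2.22(36) + 0.0194(19000) + 0.2(31) = 13.3 − 79.92 + 368.6 + 6.2 = 308.18.
∂Q_d/∂p = −2.22, so E_p = (−2.22)·(36/308.18) ≈ -0.259.
|E_p| < 1: demand is inelastic.

-0.259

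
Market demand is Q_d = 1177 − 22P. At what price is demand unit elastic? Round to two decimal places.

For linear demand Q_d = a − bP, E = −bP/(a − bP). |E| = 1 ⇒ bP = a − bP ⇒ P = a/(2b).
P = 1177/(2·22) = 26.75.

26.75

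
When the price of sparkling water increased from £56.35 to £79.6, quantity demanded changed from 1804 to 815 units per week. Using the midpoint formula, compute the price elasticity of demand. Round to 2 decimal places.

-2.21

%ΔQ = (815 − 1804)/[(1804 + 815)/2] = -989/1309.5 ≈ -0.7553.
%ΔP = (79.6 − 56.35)/[(56.35 + 79.6)/2] = 23.25/67.975 ≈ 0.3420.
Arc elasticity E = %ΔQ/%ΔP ≈ -0.7553/0.3420 ≈ -2.21.
|E| > 1: demand is elastic over this range.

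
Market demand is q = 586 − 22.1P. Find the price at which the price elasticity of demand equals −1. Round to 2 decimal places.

13.26

For linear demand q = a − bP, E = −bP/(a − bP). |E| = 1 ⇒ bP = a − bP ⇒ P = a/(2b).
P = 586/(2·22.1) ≈ 13.26.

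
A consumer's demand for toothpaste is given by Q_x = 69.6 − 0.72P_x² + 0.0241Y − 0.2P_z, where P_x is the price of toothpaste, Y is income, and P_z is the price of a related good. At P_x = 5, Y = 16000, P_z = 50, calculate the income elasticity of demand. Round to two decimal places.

At the given point, Q_x = 69.6 − 0.72(5)² + 0.0241(16000) − 0.2(50) = 69.6 − 18 + 385.6 − 10 = 427.2.
∂Q_x/∂Y = +0.0241, so E_I = 0.0241·(16000/427.2) ≈ 0.90.
E_I ∈ (0,1): normal good (necessity).

0.90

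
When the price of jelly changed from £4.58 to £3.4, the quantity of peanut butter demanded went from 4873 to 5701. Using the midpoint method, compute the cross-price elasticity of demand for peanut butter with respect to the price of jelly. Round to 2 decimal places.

%ΔQ_x = (5701 − 4873)/[(4873+5701)/2] = 828/5287 ≈ 0.1566.
%ΔP_y = (3.4 − 4.58)/[(4.58+3.4)/2] ≈ -0.2957.
E_xy = 0.1566/-0.2957 ≈ -0.53.
E_xy < 0, so peanut butter and jelly are complements.

-0.53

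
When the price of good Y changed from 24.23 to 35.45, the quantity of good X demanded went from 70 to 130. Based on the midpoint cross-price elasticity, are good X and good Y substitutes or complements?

%ΔQ_x = (130 − 70)/[(70+130)/2] = 60/100 ≈ 0.6000.
%ΔP_y = (35.45 − 24.23)/[(24.23+35.45)/2] ≈ 0.3760.
E_xy = 0.6000/0.3760 ≈ 1.596.
E_xy > 0, so the goods are substitutes.

substitutes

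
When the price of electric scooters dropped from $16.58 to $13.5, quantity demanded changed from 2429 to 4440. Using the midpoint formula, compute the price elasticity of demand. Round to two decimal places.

%Δq = (4440 − 2429)/[(2429 + 4440)/2] = 2011/3434.5 ≈ 0.5855.
%Δp = (13.5 − 16.58)/[(16.58 + 13.5)/2] = -3.08/15.04 ≈ -0.2048.
Arc elasticity E = %Δq/%Δp ≈ 0.5855/-0.2048 ≈ -2.86.
|E| > 1: demand is elastic over this range.

-2.86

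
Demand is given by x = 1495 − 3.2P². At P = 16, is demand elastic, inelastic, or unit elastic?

At P = 16, x = 675.8.
dx/dP = −2·3.2·P = −102.4.
Point elasticity E = (dx/dP)·(P/x) = -102.4 × 16/675.8 ≈ -2.424.
|E| ≈ 2.424 > 1, so demand is elastic.

elastic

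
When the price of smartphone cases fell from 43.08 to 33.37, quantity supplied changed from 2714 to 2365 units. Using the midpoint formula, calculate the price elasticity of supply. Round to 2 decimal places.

%Δq = (2365 − 2714)/[(2714 + 2365)/2] = -349/2539.5 ≈ -0.1374.
%ΔP = (33.37 − 43.08)/[(43.08 + 33.37)/2] = -9.71/38.225 ≈ -0.2540.
Arc elasticity E = %Δq/%ΔP ≈ -0.1374/-0.2540 ≈ 0.54.
|E| < 1: supply is inelastic over this range.

0.54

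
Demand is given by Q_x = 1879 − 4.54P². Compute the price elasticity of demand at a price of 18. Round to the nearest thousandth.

At P = 18, Q_x = 408.04.
dQ_x/dP = −2·4.54·P = −163.44.
Point elasticity E = (dQ_x/dP)·(P/Q_x) = -163.44 × 18/408.04 ≈ -7.210.
|E| > 1, so demand is elastic at this price.

-7.210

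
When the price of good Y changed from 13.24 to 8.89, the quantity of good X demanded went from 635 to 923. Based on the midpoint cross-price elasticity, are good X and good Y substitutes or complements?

%ΔQ_x = (923 − 635)/[(635+923)/2] = 288/779 ≈ 0.3697.
%ΔP_y = (8.89 − 13.24)/[(13.24+8.89)/2] ≈ -0.3931.
E_xy = 0.3697/-0.3931 ≈ -0.940.
E_xy < 0, so the goods are complements.

complements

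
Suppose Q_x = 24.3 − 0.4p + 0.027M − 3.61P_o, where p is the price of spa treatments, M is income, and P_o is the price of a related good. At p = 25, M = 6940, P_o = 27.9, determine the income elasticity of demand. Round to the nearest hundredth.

1.86

First evaluate Q_x: 24.3 − 0.4(25) + 0.027(6940) − 3.61(27.9) = 24.3 − 10 + 187.38 − 100.719 = 100.961.
∂Q_x/∂M = +0.027, so E_I = 0.027·(6940/100.961) ≈ 1.86.
E_I > 1: normal good (luxury).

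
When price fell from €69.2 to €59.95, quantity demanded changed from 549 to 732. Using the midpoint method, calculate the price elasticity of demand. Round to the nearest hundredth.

%ΔQ = (732 − 549)/[(549 + 732)/2] = 183/640.5 ≈ 0.2857.
%Δp = (59.95 − 69.2)/[(69.2 + 59.95)/2] = -9.25/64.575 ≈ -0.1432.
Arc elasticity E = %ΔQ/%Δp ≈ 0.2857/-0.1432 ≈ -1.99.
|E| > 1: demand is elastic over this range.

-1.99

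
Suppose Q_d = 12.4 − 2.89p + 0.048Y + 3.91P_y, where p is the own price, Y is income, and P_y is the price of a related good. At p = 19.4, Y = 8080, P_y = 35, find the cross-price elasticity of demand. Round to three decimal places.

0.284

First evaluate Q_d: 12.4 − 2.89(19.4) + 0.048(8080) + 3.91(35) = 12.4 − 56.066 + 387.84 + 136.85 = 481.024.
∂Q_d/∂P_y = +3.91, so E_xy = 3.91·(35/481.024) ≈ 0.284.
E_xy > 0: the goods are substitutes.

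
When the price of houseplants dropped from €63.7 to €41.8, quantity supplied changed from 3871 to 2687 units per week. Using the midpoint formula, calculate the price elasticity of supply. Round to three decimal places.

0.870

%Δq = (2687 − 3871)/[(3871 + 2687)/2] = -1184/3279 ≈ -0.3611.
%ΔP = (41.8 − 63.7)/[(63.7 + 41.8)/2] = -21.9/52.75 ≈ -0.4152.
Arc elasticity E = %Δq/%ΔP ≈ -0.3611/-0.4152 ≈ 0.870.
|E| < 1: supply is inelastic over this range.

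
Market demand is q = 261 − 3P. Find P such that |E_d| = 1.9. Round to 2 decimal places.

57.00

Set −bP/(a − bP) = −1.9 ⇒ bP = 1.9(a − bP) ⇒ bP(1+1.9) = 1.9·a.
P = 1.9·261/(3·2.9) = 57.00.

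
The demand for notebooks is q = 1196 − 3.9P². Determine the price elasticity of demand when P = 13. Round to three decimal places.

-2.455

At P = 13, q = 536.9.
dq/dP = −2·3.9·P = −101.4.
Point elasticity E = (dq/dP)·(P/q) = -101.4 × 13/536.9 ≈ -2.455.
|E| > 1, so demand is elastic at this price.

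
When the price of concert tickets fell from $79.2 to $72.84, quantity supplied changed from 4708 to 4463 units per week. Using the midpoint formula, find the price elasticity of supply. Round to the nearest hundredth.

0.64

%ΔQ = (4463 − 4708)/[(4708 + 4463)/2] = -245/4585.5 ≈ -0.0534.
%ΔP = (72.84 − 79.2)/[(79.2 + 72.84)/2] = -6.36/76.02 ≈ -0.0837.
Arc elasticity E = %ΔQ/%ΔP ≈ -0.0534/-0.0837 ≈ 0.64.
|E| < 1: supply is inelastic over this range.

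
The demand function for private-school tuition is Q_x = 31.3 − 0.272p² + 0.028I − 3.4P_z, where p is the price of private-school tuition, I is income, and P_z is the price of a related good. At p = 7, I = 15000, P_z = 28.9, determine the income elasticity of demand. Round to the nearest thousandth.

1.236

At the given point, Q_x = 31.3 − 0.272(7)² + 0.028(15000) − 3.4(28.9) = 31.3 − 13.328 + 420 − 98.26 = 339.712.
∂Q_x/∂I = +0.028, so E_I = 0.028·(15000/339.712) ≈ 1.236.
E_I > 1: normal good (luxury).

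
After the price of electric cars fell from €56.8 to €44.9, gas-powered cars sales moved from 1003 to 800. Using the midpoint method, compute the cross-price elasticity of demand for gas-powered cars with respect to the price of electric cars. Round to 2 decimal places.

%ΔQ_x = (800 − 1003)/[(1003+800)/2] = -203/901.5 ≈ -0.2252.
%ΔP_y = (44.9 − 56.8)/[(56.8+44.9)/2] ≈ -0.2340.
E_xy = -0.2252/-0.2340 ≈ 0.96.
E_xy > 0, so gas-powered cars and electric cars are substitutes.

0.96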